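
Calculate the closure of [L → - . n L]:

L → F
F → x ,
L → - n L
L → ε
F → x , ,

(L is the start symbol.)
{ [L → - . n L] }

Start with: [L → - . n L]
The dot precedes the terminal n, so nothing is added.

CLOSURE = { [L → - . n L] }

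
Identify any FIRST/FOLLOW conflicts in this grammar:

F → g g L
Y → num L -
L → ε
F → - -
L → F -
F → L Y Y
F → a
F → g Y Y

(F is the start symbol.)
Yes. L → F '-' with FOLLOW(L) on { '-', 'num' }

A FIRST/FOLLOW conflict occurs when a non-terminal N has a nullable alternative N → β (β ⇒* ε) and another alternative N → α with FIRST(α) ∩ FOLLOW(N) ≠ ∅: on such a lookahead the parser cannot decide between expanding α and letting N vanish via β.

Nullable non-terminals: L.
FIRST sets used below: FIRST(F) = { '-', 'a', 'g', 'num' }

L: nullable alternative(s) L → ε; FOLLOW(L) = { $, '-', 'num' }
  L → ε: FIRST \ {ε} = { } — this is the only nullable alternative, skip
  L → F -: FIRST \ {ε} = { '-', 'a', 'g', 'num' } — overlaps FOLLOW(L) on { '-', 'num' }: CONFLICT

F, Y have no nullable alternative, so no FIRST/FOLLOW check is needed there.

So the grammar has 1 FIRST/FOLLOW conflict (marked CONFLICT above).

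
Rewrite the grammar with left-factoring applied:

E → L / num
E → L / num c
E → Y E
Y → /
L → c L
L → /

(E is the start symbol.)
E → L / num E'
E' → ε
E' → c
E → Y E
Y → /
L → c L
L → /

Left-factoring transforms A → αβ₁ | αβ₂ into A → αA' and A' → β₁ | β₂
(α is the longest common prefix among the alternatives). Repeat until
no nonterminal has two alternatives with a common prefix.

Round 1: E has alternatives sharing prefix 'L / num'. Introduce E': E → L / num E'
  Add: E' → ε
  Add: E' → c

No remaining common prefixes — done.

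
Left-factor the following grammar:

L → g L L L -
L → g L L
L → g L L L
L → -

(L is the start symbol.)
L → g L L L'
L' → L L''
L'' → -
L'' → ε
L' → ε
L → -

Left-factoring transforms A → αβ₁ | αβ₂ into A → αA' and A' → β₁ | β₂
(α is the longest common prefix among the alternatives). Repeat until
no nonterminal has two alternatives with a common prefix.

Round 1: L has alternatives sharing prefix 'g L L'. Introduce L': L → g L L L'
  Add: L' → L -
  Add: L' → ε
  Add: L' → L

Round 2: L' has alternatives sharing prefix 'L'. Introduce L'': L' → L L''
  Add: L'' → -
  Add: L'' → ε

No remaining common prefixes — done.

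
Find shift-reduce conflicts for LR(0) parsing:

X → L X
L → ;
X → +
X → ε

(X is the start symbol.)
Yes — I0: [X → .] vs [L → . ;]; I3: [X → .] vs [L → . ;]

A shift-reduce conflict occurs when an LR(0) state has both:
  - a complete (reduce) item [A → α .] (dot at the end), and
  - a shift item [B → β . c γ] (dot before a terminal).

Augment with X' → X and build the canonical LR(0) collection (I0 = CLOSURE({[X' → . X]}), then GOTO on every symbol after a dot until no new states appear). It has 6 states:
  I0: { [L → . ;], [X → . +], [X → . L X], [X → .], [X' → . X] }  — shift, reduce
  I1: { [X → + .] }  — reduce
  I2: { [L → ; .] }  — reduce
  I3: { [L → . ;], [X → . +], [X → . L X], [X → .], [X → L . X] }  — shift, reduce
  I4: { [X' → X .] }  — accept
  I5: { [X → L X .] }  — reduce

I0 contains reduce item [X → .] and shift items [L → . ;], [X → . +] — shift-reduce conflict.
I3 contains reduce item [X → .] and shift items [L → . ;], [X → . +] — shift-reduce conflict.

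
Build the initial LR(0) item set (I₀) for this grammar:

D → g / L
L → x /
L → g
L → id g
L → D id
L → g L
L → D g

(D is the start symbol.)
First, augment the grammar with D' → D
I₀ = CLOSURE({ [D' → . D] }):
  [D' → . D] has the dot before D: add [D → . g / L]
No further items can be added.

I₀ = { [D → . g / L], [D' → . D] }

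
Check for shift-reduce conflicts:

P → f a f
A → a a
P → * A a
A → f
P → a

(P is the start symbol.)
A shift-reduce conflict occurs when an LR(0) state has both:
  - a complete (reduce) item [A → α .] (dot at the end), and
  - a shift item [B → β . c γ] (dot before a terminal).

Augment with P' → P and build the canonical LR(0) collection (I0 = CLOSURE({[P' → . P]}), then GOTO on every symbol after a dot until no new states appear). It has 12 states:
  I0: { [P → . * A a], [P → . a], [P → . f a f], [P' → . P] }  — shift
  I1: { [A → . a a], [A → . f], [P → * . A a] }  — shift
  I2: { [P' → P .] }  — accept
  I3: { [P → a .] }  — reduce
  I4: { [P → f . a f] }  — shift
  I5: { [P → f a . f] }  — shift
  I6: { [P → f a f .] }  — reduce
  I7: { [P → * A . a] }  — shift
  I8: { [A → a . a] }  — shift
  I9: { [A → f .] }  — reduce
  I10: { [A → a a .] }  — reduce
  I11: { [P → * A a .] }  — reduce

No state contains both a complete item and a shift item.

Answer: No shift-reduce conflicts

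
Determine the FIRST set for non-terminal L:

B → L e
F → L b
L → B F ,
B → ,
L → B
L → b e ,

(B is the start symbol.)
To compute FIRST(L), examine every production with L on the left-hand side, reading each right-hand side left to right until a non-nullable symbol is reached.

FIRST sets of the other non-terminals involved (by the same procedure, iterated to a fixed point):
  FIRST(B) = { ',', 'b' }

From L → B F ,:
  - B is a non-terminal: add FIRST(B) \ {ε} = { ',', 'b' }
    B is not nullable, so stop
From L → B:
  - B is a non-terminal: add FIRST(B) \ {ε} = { ',', 'b' }
    B is not nullable, so stop
From L → b e ,:
  - b is a terminal: add 'b' and stop

Collecting: FIRST(L) = { ',', 'b' }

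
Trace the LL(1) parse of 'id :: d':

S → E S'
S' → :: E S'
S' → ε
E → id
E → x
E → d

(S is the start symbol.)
Stack is shown with the top on the left.

Stack      Input      Action
----------------------------
S $        id :: d $  output S → E S'
E S' $     id :: d $  output E → id
id S' $    id :: d $  match 'id'
S' $       :: d $     output S' → :: E S'
:: E S' $  :: d $     match '::'
E S' $     d $        output E → d
d S' $     d $        match 'd'
S' $       $          output S' → ε
$          $          accept

The string is accepted.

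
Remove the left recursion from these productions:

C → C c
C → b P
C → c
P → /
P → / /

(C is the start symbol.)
C → b P C'
C → c C'
C' → c C'
C' → ε
P → /
P → / /

C is directly left-recursive. The standard transformation for
  A → A α₁ | ... | A α_m | β₁ | ... | β_n
is
  A  → β₁ A' | ... | β_n A'
  A' → α₁ A' | ... | α_m A' | ε

C → b P becomes C → b P C'
C → c becomes C → c C'
C → C c becomes C' → c C'
Add C' → ε

Productions for other non-terminals are unchanged:
  P → /
  P → / /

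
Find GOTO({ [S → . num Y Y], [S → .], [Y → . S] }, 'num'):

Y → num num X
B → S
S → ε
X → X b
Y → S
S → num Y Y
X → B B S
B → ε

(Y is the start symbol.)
{ [S → . num Y Y], [S → .], [S → num . Y Y], [Y → . S], [Y → . num num X] }

GOTO(I, 'num') = CLOSURE({ [A → αX.β] : [A → α.Xβ] ∈ I, X = 'num' })

Items with dot before 'num', with the dot advanced:
  [S → . num Y Y] → [S → num . Y Y]
Closure of the advanced items:
  [S → num . Y Y] has the dot before Y: add [Y → . num num X], [Y → . S]
  [Y → . S] has the dot before S: add [S → .], [S → . num Y Y]

GOTO = { [S → . num Y Y], [S → .], [S → num . Y Y], [Y → . S], [Y → . num num X] }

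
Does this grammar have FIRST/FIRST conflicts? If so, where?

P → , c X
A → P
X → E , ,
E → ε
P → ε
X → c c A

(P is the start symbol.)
No FIRST/FIRST conflicts.

FIRST sets of the non-terminals at (or reachable through a nullable prefix from) the front of some alternative:
  FIRST(E) = { ε }

Productions for P:
  P → , c X: FIRST = { ',' }
  P → ε: FIRST = { ε }
Productions for X:
  X → E , ,: FIRST = { ',' }
  X → c c A: FIRST = { 'c' }
A, E have only one production, so no FIRST/FIRST conflict is possible there.

All alternatives of each non-terminal have pairwise disjoint FIRST sets.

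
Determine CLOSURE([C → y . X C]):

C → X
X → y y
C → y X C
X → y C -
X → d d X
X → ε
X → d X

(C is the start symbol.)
{ [C → y . X C], [X → . d X], [X → . d d X], [X → . y C -], [X → . y y], [X → .] }

Start with: [C → y . X C]
  [C → y . X C] has the dot before X: add [X → . y y], [X → . y C -], [X → . d d X], [X → .], [X → . d X]
No further items can be added.

CLOSURE = { [C → y . X C], [X → . d X], [X → . d d X], [X → . y C -], [X → . y y], [X → .] }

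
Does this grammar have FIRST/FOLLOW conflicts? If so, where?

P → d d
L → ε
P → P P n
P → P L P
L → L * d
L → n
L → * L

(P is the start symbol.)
A FIRST/FOLLOW conflict occurs when a non-terminal N has a nullable alternative N → β (β ⇒* ε) and another alternative N → α with FIRST(α) ∩ FOLLOW(N) ≠ ∅: on such a lookahead the parser cannot decide between expanding α and letting N vanish via β.

Nullable non-terminals: L.
FIRST sets used below: FIRST(L) = { '*', 'n', ε }

L: nullable alternative(s) L → ε; FOLLOW(L) = { '*', 'd' }
  L → ε: FIRST \ {ε} = { } — this is the only nullable alternative, skip
  L → L * d: FIRST \ {ε} = { '*', 'n' } — overlaps FOLLOW(L) on { '*' }: CONFLICT
  L → n: FIRST \ {ε} = { 'n' } — disjoint from FOLLOW(L)
  L → * L: FIRST \ {ε} = { '*' } — overlaps FOLLOW(L) on { '*' }: CONFLICT

P has no nullable alternative, so no FIRST/FOLLOW check is needed there.

So the grammar has 2 FIRST/FOLLOW conflicts (marked CONFLICT above).

Answer: Yes. L → L '*' d with FOLLOW(L) on { '*' }; L → '*' L with FOLLOW(L) on { '*' }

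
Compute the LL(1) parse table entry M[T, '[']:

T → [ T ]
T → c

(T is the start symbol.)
To find M[T, '['], we find productions for T where '[' is in the predict set (PREDICT(N → α) = (FIRST(α) \ {ε}) ∪ (FOLLOW(N) if α ⇒* ε)).

T → [ T ]: PREDICT = { '[' }
  '[' is in predict set, so this production goes in M[T, '[']
T → c: PREDICT = { 'c' }

M[T, '['] = T → [ T ]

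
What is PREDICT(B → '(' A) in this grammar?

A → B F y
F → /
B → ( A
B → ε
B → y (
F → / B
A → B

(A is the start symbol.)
{ '(' }

PREDICT(B → '(' A) = (FIRST(RHS) \ {ε}) ∪ (FOLLOW(B) if ε ∈ FIRST(RHS), i.e. RHS ⇒* ε)
FIRST('(' A) = { '(' }
ε ∉ FIRST('(' A), so FOLLOW(B) is not added.
PREDICT(B → '(' A) = { '(' }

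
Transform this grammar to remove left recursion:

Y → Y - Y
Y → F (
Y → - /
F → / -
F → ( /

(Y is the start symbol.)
Y is directly left-recursive. The standard transformation for
  A → A α₁ | ... | A α_m | β₁ | ... | β_n
is
  A  → β₁ A' | ... | β_n A'
  A' → α₁ A' | ... | α_m A' | ε

Y → F ( becomes Y → F ( Y'
Y → - / becomes Y → - / Y'
Y → Y - Y becomes Y' → - Y Y'
Add Y' → ε

Productions for other non-terminals are unchanged:
  F → / -
  F → ( /

Resulting grammar:
Y → F ( Y'
Y → - / Y'
Y' → - Y Y'
Y' → ε
F → / -
F → ( /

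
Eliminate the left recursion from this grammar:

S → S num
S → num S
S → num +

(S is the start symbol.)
S → num S S'
S → num + S'
S' → num S'
S' → ε

S is directly left-recursive. The standard transformation for
  A → A α₁ | ... | A α_m | β₁ | ... | β_n
is
  A  → β₁ A' | ... | β_n A'
  A' → α₁ A' | ... | α_m A' | ε

S → num S becomes S → num S S'
S → num + becomes S → num + S'
S → S num becomes S' → num S'
Add S' → ε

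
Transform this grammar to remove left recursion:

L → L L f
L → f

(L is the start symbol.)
L is directly left-recursive. The standard transformation for
  A → A α₁ | ... | A α_m | β₁ | ... | β_n
is
  A  → β₁ A' | ... | β_n A'
  A' → α₁ A' | ... | α_m A' | ε

L → f becomes L → f L'
L → L L f becomes L' → L f L'
Add L' → ε

Resulting grammar:
L → f L'
L' → L f L'
L' → ε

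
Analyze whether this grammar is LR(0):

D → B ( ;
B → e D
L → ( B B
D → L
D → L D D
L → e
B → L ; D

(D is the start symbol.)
A grammar is LR(0) if no state in the canonical LR(0) collection has:
  - both a shift item (dot before a terminal) and a complete item (shift-reduce conflict), or
  - two or more complete items (reduce-reduce conflict; the accept item [D' → D .] counts as a complete item here).

Augment with D' → D and build the canonical LR(0) collection (I0 = CLOSURE({[D' → . D]}), then GOTO on every symbol after a dot until no new states appear). It has 16 states:
  I0: { [B → . L ; D], [B → . e D], [D → . B ( ;], [D → . L D D], [D → . L], [D' → . D], [L → . ( B B], [L → . e] }  — shift
  I1: { [B → . L ; D], [B → . e D], [L → ( . B B], [L → . ( B B], [L → . e] }  — shift
  I2: { [D → B . ( ;] }  — shift
  I3: { [D' → D .] }  — accept
  I4: { [B → . L ; D], [B → . e D], [B → L . ; D], [D → . B ( ;], [D → . L D D], [D → . L], [D → L . D D], [D → L .], [L → . ( B B], [L → . e] }  — shift, reduce
  I5: { [B → . L ; D], [B → . e D], [B → e . D], [D → . B ( ;], [D → . L D D], [D → . L], [L → . ( B B], [L → . e], [L → e .] }  — shift, reduce
  I6: { [B → e D .] }  — reduce
  I7: { [B → . L ; D], [B → . e D], [B → L ; . D], [D → . B ( ;], [D → . L D D], [D → . L], [L → . ( B B], [L → . e] }  — shift
  I8: { [B → . L ; D], [B → . e D], [D → . B ( ;], [D → . L D D], [D → . L], [D → L D . D], [L → . ( B B], [L → . e] }  — shift
  I9: { [D → L D D .] }  — reduce
  I10: { [B → L ; D .] }  — reduce
  I11: { [D → B ( . ;] }  — shift
  I12: { [D → B ( ; .] }  — reduce
  I13: { [B → . L ; D], [B → . e D], [L → ( B . B], [L → . ( B B], [L → . e] }  — shift
  I14: { [B → L . ; D] }  — shift
  I15: { [L → ( B B .] }  — reduce

Conflict in state I4:
  Shift-reduce conflict between [D → L .] and [B → L . ; D]
So the grammar is NOT LR(0).

Answer: No. Shift-reduce conflict between [D → L .] and [B → L . ; D]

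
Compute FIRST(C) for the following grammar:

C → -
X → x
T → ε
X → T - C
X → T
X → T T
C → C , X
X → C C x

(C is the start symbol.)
{ '-' }

To compute FIRST(C), examine every production with C on the left-hand side, reading each right-hand side left to right until a non-nullable symbol is reached.

From C → -:
  - '-' is a terminal: add '-' and stop
From C → C , X:
  - C is the symbol being defined: contributes nothing new
    C is not nullable, so stop

Collecting: FIRST(C) = { '-' }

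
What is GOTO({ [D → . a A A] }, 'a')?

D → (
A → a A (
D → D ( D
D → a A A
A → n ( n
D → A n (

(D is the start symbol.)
GOTO(I, 'a') = CLOSURE({ [A → αX.β] : [A → α.Xβ] ∈ I, X = 'a' })

Items with dot before 'a', with the dot advanced:
  [D → . a A A] → [D → a . A A]
Closure of the advanced items:
  [D → a . A A] has the dot before A: add [A → . a A (], [A → . n ( n]

GOTO = { [A → . a A (], [A → . n ( n], [D → a . A A] }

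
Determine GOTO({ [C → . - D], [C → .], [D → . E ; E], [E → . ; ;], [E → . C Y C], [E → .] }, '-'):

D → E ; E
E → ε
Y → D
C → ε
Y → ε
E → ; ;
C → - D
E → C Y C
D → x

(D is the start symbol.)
{ [C → - . D], [C → . - D], [C → .], [D → . E ; E], [D → . x], [E → . ; ;], [E → . C Y C], [E → .] }

GOTO(I, '-') = CLOSURE({ [A → αX.β] : [A → α.Xβ] ∈ I, X = '-' })

Items with dot before '-', with the dot advanced:
  [C → . - D] → [C → - . D]
Closure of the advanced items:
  [C → - . D] has the dot before D: add [D → . E ; E], [D → . x]
  [D → . E ; E] has the dot before E: add [E → .], [E → . ; ;], [E → . C Y C]
  [E → . C Y C] has the dot before C: add [C → .], [C → . - D]

GOTO = { [C → - . D], [C → . - D], [C → .], [D → . E ; E], [D → . x], [E → . ; ;], [E → . C Y C], [E → .] }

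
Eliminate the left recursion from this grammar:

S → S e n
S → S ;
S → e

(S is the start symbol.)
S → e S'
S' → e n S'
S' → ; S'
S' → ε

S is directly left-recursive. The standard transformation for
  A → A α₁ | ... | A α_m | β₁ | ... | β_n
is
  A  → β₁ A' | ... | β_n A'
  A' → α₁ A' | ... | α_m A' | ε

S → e becomes S → e S'
S → S e n becomes S' → e n S'
S → S ; becomes S' → ; S'
Add S' → ε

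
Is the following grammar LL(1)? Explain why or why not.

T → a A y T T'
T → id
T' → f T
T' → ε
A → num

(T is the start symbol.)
A grammar is LL(1) if for each non-terminal N with multiple productions, the predict sets of those productions are pairwise disjoint, where PREDICT(N → α) = (FIRST(α) \ {ε}) ∪ (FOLLOW(N) if α ⇒* ε).

Relevant sets:
  FOLLOW(T') = { $, 'f' }

For T:
  PREDICT(T → a A y T T') = { 'a' }
  PREDICT(T → id) = { 'id' }
For T':
  PREDICT(T' → f T) = { 'f' }
  PREDICT(T' → ε) = { $, 'f' }
A has a single production, so nothing to check there.

Conflict found: Predict set conflict for T': { 'f' }
The grammar is NOT LL(1).

Answer: No. Predict set conflict for T': { 'f' }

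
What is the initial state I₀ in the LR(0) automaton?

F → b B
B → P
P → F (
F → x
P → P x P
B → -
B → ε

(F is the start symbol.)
First, augment the grammar with F' → F
I₀ = CLOSURE({ [F' → . F] }):
  [F' → . F] has the dot before F: add [F → . b B], [F → . x]
No further items can be added.

I₀ = { [F → . b B], [F → . x], [F' → . F] }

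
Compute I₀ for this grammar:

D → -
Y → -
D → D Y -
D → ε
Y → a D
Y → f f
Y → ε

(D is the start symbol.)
{ [D → . -], [D → . D Y -], [D → .], [D' → . D] }

First, augment the grammar with D' → D
I₀ = CLOSURE({ [D' → . D] }):
  [D' → . D] has the dot before D: add [D → . -], [D → . D Y -], [D → .]
No further items can be added.

I₀ = { [D → . -], [D → . D Y -], [D → .], [D' → . D] }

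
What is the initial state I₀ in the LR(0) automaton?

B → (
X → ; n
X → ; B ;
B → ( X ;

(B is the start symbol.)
First, augment the grammar with B' → B
I₀ = CLOSURE({ [B' → . B] }):
  [B' → . B] has the dot before B: add [B → . (], [B → . ( X ;]
No further items can be added.

I₀ = { [B → . ( X ;], [B → . (], [B' → . B] }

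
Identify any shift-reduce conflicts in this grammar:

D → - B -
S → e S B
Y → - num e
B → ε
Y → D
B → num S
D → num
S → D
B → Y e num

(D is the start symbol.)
Yes — I1: [B → .] vs [B → . num S]; I4: [B → .] vs [B → . num S]; I8: [D → num .] vs [D → . - B -]; I12: [B → .] vs [B → . num S]; I17: [D → num .] vs [D → . - B -]; I18: [Y → - num e .] vs [D → . - B -]

A shift-reduce conflict occurs when an LR(0) state has both:
  - a complete (reduce) item [A → α .] (dot at the end), and
  - a shift item [B → β . c γ] (dot before a terminal).

Augment with D' → D and build the canonical LR(0) collection (I0 = CLOSURE({[D' → . D]}), then GOTO on every symbol after a dot until no new states appear). It has 19 states:
  I0: { [D → . - B -], [D → . num], [D' → . D] }  — shift
  I1: { [B → . Y e num], [B → . num S], [B → .], [D → - . B -], [D → . - B -], [D → . num], [Y → . - num e], [Y → . D] }  — shift, reduce
  I2: { [D' → D .] }  — accept
  I3: { [D → num .] }  — reduce
  I4: { [B → . Y e num], [B → . num S], [B → .], [D → - . B -], [D → . - B -], [D → . num], [Y → - . num e], [Y → . - num e], [Y → . D] }  — shift, reduce
  I5: { [D → - B . -] }  — shift
  I6: { [Y → D .] }  — reduce
  I7: { [B → Y . e num] }  — shift
  I8: { [B → num . S], [D → . - B -], [D → . num], [D → num .], [S → . D], [S → . e S B] }  — shift, reduce
  I9: { [S → D .] }  — reduce
  I10: { [B → num S .] }  — reduce
  I11: { [D → . - B -], [D → . num], [S → . D], [S → . e S B], [S → e . S B] }  — shift
  I12: { [B → . Y e num], [B → . num S], [B → .], [D → . - B -], [D → . num], [S → e S . B], [Y → . - num e], [Y → . D] }  — shift, reduce
  I13: { [S → e S B .] }  — reduce
  I14: { [B → Y e . num] }  — shift
  I15: { [B → Y e num .] }  — reduce
  I16: { [D → - B - .] }  — reduce
  I17: { [B → num . S], [D → . - B -], [D → . num], [D → num .], [S → . D], [S → . e S B], [Y → - num . e] }  — shift, reduce
  I18: { [D → . - B -], [D → . num], [S → . D], [S → . e S B], [S → e . S B], [Y → - num e .] }  — shift, reduce

I1 contains reduce item [B → .] and shift items [B → . num S], [D → . - B -], [D → . num], [Y → . - num e] — shift-reduce conflict.
I4 contains reduce item [B → .] and shift items [B → . num S], [D → . - B -], [D → . num], [Y → . - num e], [Y → - . num e] — shift-reduce conflict.
I8 contains reduce item [D → num .] and shift items [D → . - B -], [D → . num], [S → . e S B] — shift-reduce conflict.
I12 contains reduce item [B → .] and shift items [B → . num S], [D → . - B -], [D → . num], [Y → . - num e] — shift-reduce conflict.
I17 contains reduce item [D → num .] and shift items [D → . - B -], [D → . num], [S → . e S B], [Y → - num . e] — shift-reduce conflict.
I18 contains reduce item [Y → - num e .] and shift items [D → . - B -], [D → . num], [S → . e S B] — shift-reduce conflict.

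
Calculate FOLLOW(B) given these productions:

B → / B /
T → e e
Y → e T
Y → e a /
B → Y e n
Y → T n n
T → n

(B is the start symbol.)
{ $, '/' }

To compute FOLLOW(B), find every occurrence of B on a right-hand side N → α B β: add FIRST(β) \ {ε}, and if β is empty or nullable also add FOLLOW(N). Iterate to a fixed point.

B is the start symbol, so $ ∈ FOLLOW(B).
In B → / B /: B is followed by '/', add FIRST('/') \ {ε} = { '/' }

Taking the union: FOLLOW(B) = { $, '/' }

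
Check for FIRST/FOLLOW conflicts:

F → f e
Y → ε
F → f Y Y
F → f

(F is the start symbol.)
No FIRST/FOLLOW conflicts.

A FIRST/FOLLOW conflict occurs when a non-terminal N has a nullable alternative N → β (β ⇒* ε) and another alternative N → α with FIRST(α) ∩ FOLLOW(N) ≠ ∅: on such a lookahead the parser cannot decide between expanding α and letting N vanish via β.

Nullable non-terminals: Y.
Y has a nullable alternative but only one production, so nothing to check.

F has no nullable alternative, so no FIRST/FOLLOW check is needed there.

No FIRST/FOLLOW conflicts found.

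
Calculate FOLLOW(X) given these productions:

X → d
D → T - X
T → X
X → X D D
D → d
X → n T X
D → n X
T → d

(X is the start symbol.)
{ $, '-', 'd', 'n' }

To compute FOLLOW(X), find every occurrence of X on a right-hand side N → α X β: add FIRST(β) \ {ε}, and if β is empty or nullable also add FOLLOW(N). Iterate to a fixed point.

X is the start symbol, so $ ∈ FOLLOW(X).
In D → T - X: X is at the end, add FOLLOW(D)
In T → X: X is at the end, add FOLLOW(T)
In X → X D D: X is followed by D D, add FIRST(D D) \ {ε} = { 'd', 'n' }
In X → n T X: X is at the end; this adds FOLLOW(X) to itself — nothing new
In D → n X: X is at the end, add FOLLOW(D)

The FOLLOW sets referred to above (computed the same way, to a fixed point):
  FOLLOW(D) = { $, '-', 'd', 'n' }
  FOLLOW(T) = { '-', 'd', 'n' }

Taking the union: FOLLOW(X) = { $, '-', 'd', 'n' }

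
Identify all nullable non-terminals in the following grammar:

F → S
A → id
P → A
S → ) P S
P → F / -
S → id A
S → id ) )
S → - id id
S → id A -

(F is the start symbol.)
A non-terminal is nullable if it can derive ε (the empty string): either it has an ε-production, or it has a production whose right-hand side consists entirely of nullable non-terminals.

There are no ε-productions, so no non-terminal can derive ε.
No non-terminals are nullable.

Answer: None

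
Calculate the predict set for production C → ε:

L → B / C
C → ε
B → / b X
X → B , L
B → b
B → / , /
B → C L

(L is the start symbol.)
PREDICT(C → ε) = (FIRST(RHS) \ {ε}) ∪ (FOLLOW(C) if ε ∈ FIRST(RHS), i.e. RHS ⇒* ε)
The right-hand side is ε (FIRST(ε) = { ε }), so the predict set is FOLLOW(C) = { $, ',', '/', 'b' }
PREDICT(C → ε) = { $, ',', '/', 'b' }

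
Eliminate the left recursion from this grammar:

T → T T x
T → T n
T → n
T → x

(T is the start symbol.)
T is directly left-recursive. The standard transformation for
  A → A α₁ | ... | A α_m | β₁ | ... | β_n
is
  A  → β₁ A' | ... | β_n A'
  A' → α₁ A' | ... | α_m A' | ε

T → n becomes T → n T'
T → x becomes T → x T'
T → T T x becomes T' → T x T'
T → T n becomes T' → n T'
Add T' → ε

Resulting grammar:
T → n T'
T → x T'
T' → T x T'
T' → n T'
T' → ε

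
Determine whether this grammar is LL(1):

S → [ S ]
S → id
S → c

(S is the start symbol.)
Yes, the grammar is LL(1).

A grammar is LL(1) if for each non-terminal N with multiple productions, the predict sets of those productions are pairwise disjoint, where PREDICT(N → α) = (FIRST(α) \ {ε}) ∪ (FOLLOW(N) if α ⇒* ε).

For S:
  PREDICT(S → '[' S ']') = { '[' }
  PREDICT(S → id) = { 'id' }
  PREDICT(S → c) = { 'c' }

All predict sets are disjoint. The grammar IS LL(1).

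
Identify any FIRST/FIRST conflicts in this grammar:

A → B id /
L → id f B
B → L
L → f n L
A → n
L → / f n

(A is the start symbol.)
No FIRST/FIRST conflicts.

FIRST sets of the non-terminals at (or reachable through a nullable prefix from) the front of some alternative:
  FIRST(B) = { '/', 'f', 'id' }

Productions for A:
  A → B id /: FIRST = { '/', 'f', 'id' }
  A → n: FIRST = { 'n' }
Productions for L:
  L → id f B: FIRST = { 'id' }
  L → f n L: FIRST = { 'f' }
  L → / f n: FIRST = { '/' }
B has only one production, so no FIRST/FIRST conflict is possible there.

All alternatives of each non-terminal have pairwise disjoint FIRST sets.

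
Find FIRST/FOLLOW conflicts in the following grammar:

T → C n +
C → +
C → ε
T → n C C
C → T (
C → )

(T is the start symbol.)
Yes. C → '+' with FOLLOW(C) on { '+' }; C → T '(' with FOLLOW(C) on { ')', '+', 'n' }; C → ')' with FOLLOW(C) on { ')' }

A FIRST/FOLLOW conflict occurs when a non-terminal N has a nullable alternative N → β (β ⇒* ε) and another alternative N → α with FIRST(α) ∩ FOLLOW(N) ≠ ∅: on such a lookahead the parser cannot decide between expanding α and letting N vanish via β.

Nullable non-terminals: C.
FIRST sets used below: FIRST(T) = { ')', '+', 'n' }

C: nullable alternative(s) C → ε; FOLLOW(C) = { $, '(', ')', '+', 'n' }
  C → +: FIRST \ {ε} = { '+' } — overlaps FOLLOW(C) on { '+' }: CONFLICT
  C → ε: FIRST \ {ε} = { } — this is the only nullable alternative, skip
  C → T (: FIRST \ {ε} = { ')', '+', 'n' } — overlaps FOLLOW(C) on { ')', '+', 'n' }: CONFLICT
  C → ): FIRST \ {ε} = { ')' } — overlaps FOLLOW(C) on { ')' }: CONFLICT

T has no nullable alternative, so no FIRST/FOLLOW check is needed there.

So the grammar has 3 FIRST/FOLLOW conflicts (marked CONFLICT above).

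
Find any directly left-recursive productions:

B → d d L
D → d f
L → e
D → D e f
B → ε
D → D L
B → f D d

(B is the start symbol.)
Yes, D is left-recursive

Direct left recursion occurs when N → N α for some non-terminal N (the right-hand side begins with the left-hand side itself).

B → d d L: starts with d
D → d f: starts with d
L → e: starts with e
D → D e f: LEFT RECURSIVE (starts with D)
B → ε: starts with ε
D → D L: LEFT RECURSIVE (starts with D)
B → f D d: starts with f

The grammar has direct left recursion on: D.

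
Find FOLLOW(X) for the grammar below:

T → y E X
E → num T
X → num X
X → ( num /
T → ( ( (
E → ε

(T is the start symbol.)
{ $, '(', 'num' }

In T → y E X: X is at the end, add FOLLOW(T)
In X → num X: X is at the end; this adds FOLLOW(X) to itself — nothing new

The FOLLOW sets referred to above (computed the same way, to a fixed point):
  FOLLOW(T) = { $, '(', 'num' }

Taking the union: FOLLOW(X) = { $, '(', 'num' }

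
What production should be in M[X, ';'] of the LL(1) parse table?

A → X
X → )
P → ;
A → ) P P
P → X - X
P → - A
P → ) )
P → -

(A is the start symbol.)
Empty (error entry)

To find M[X, ';'], we find productions for X where ';' is in the predict set (PREDICT(N → α) = (FIRST(α) \ {ε}) ∪ (FOLLOW(N) if α ⇒* ε)).

X → ): PREDICT = { ')' }

M[X, ';'] is empty (no production applies)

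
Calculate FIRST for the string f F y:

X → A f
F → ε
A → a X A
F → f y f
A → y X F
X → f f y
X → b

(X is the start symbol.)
To compute FIRST(f F y), process the symbols left to right:
Symbol f is a terminal. Add 'f' and stop.
FIRST(f F y) = { 'f' }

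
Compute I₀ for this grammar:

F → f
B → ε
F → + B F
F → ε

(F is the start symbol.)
{ [F → . + B F], [F → . f], [F → .], [F' → . F] }

First, augment the grammar with F' → F
I₀ = CLOSURE({ [F' → . F] }):
  [F' → . F] has the dot before F: add [F → . f], [F → . + B F], [F → .]
No further items can be added.

I₀ = { [F → . + B F], [F → . f], [F → .], [F' → . F] }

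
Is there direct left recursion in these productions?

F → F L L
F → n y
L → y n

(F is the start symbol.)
F → F L L: LEFT RECURSIVE (starts with F)
F → n y: starts with n
L → y n: starts with y

The grammar has direct left recursion on: F.

Answer: Yes, F is left-recursive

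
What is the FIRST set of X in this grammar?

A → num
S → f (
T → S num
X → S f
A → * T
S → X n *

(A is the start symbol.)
{ 'f' }

To compute FIRST(X), examine every production with X on the left-hand side, reading each right-hand side left to right until a non-nullable symbol is reached.

FIRST sets of the other non-terminals involved (by the same procedure, iterated to a fixed point):
  FIRST(S) = { 'f' }

From X → S f:
  - S is a non-terminal: add FIRST(S) \ {ε} = { 'f' }
    S is not nullable, so stop

Collecting: FIRST(X) = { 'f' }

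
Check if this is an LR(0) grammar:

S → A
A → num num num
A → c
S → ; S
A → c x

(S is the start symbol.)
No. Shift-reduce conflict between [A → c .] and [A → c . x]

Augment with S' → S and build the canonical LR(0) collection (I0 = CLOSURE({[S' → . S]}), then GOTO on every symbol after a dot until no new states appear). It has 10 states:
  I0: { [A → . c x], [A → . c], [A → . num num num], [S → . ; S], [S → . A], [S' → . S] }  — shift
  I1: { [A → . c x], [A → . c], [A → . num num num], [S → . ; S], [S → . A], [S → ; . S] }  — shift
  I2: { [S → A .] }  — reduce
  I3: { [S' → S .] }  — accept
  I4: { [A → c . x], [A → c .] }  — shift, reduce
  I5: { [A → num . num num] }  — shift
  I6: { [A → num num . num] }  — shift
  I7: { [A → num num num .] }  — reduce
  I8: { [A → c x .] }  — reduce
  I9: { [S → ; S .] }  — reduce

Conflict in state I4:
  Shift-reduce conflict between [A → c .] and [A → c . x]
So the grammar is NOT LR(0).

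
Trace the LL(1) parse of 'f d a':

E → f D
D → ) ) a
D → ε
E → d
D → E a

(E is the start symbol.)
LL(1) parsing maintains a stack (initially the start symbol over $) and the input. At each step: if the stack top is a terminal, match it against the current input token; if it is a non-terminal N, replace it with the RHS of M[N, lookahead] (the unique production whose predict set contains the lookahead).

Stack is shown with the top on the left.

Stack  Input    Action
----------------------
E $    f d a $  output E → f D
f D $  f d a $  match 'f'
D $    d a $    output D → E a
E a $  d a $    output E → d
d a $  d a $    match 'd'
a $    a $      match 'a'
$      $        accept

The string is accepted.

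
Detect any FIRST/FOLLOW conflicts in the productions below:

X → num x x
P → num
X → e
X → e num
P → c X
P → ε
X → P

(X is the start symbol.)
No FIRST/FOLLOW conflicts.

A FIRST/FOLLOW conflict occurs when a non-terminal N has a nullable alternative N → β (β ⇒* ε) and another alternative N → α with FIRST(α) ∩ FOLLOW(N) ≠ ∅: on such a lookahead the parser cannot decide between expanding α and letting N vanish via β.

Nullable non-terminals: P, X.
FIRST sets used below: FIRST(P) = { 'c', 'num', ε }

P: nullable alternative(s) P → ε; FOLLOW(P) = { $ }
  P → num: FIRST \ {ε} = { 'num' } — disjoint from FOLLOW(P)
  P → c X: FIRST \ {ε} = { 'c' } — disjoint from FOLLOW(P)
  P → ε: FIRST \ {ε} = { } — this is the only nullable alternative, skip

X: nullable alternative(s) X → P; FOLLOW(X) = { $ }
  X → num x x: FIRST \ {ε} = { 'num' } — disjoint from FOLLOW(X)
  X → e: FIRST \ {ε} = { 'e' } — disjoint from FOLLOW(X)
  X → e num: FIRST \ {ε} = { 'e' } — disjoint from FOLLOW(X)
  X → P: FIRST \ {ε} = { 'c', 'num' } — this is the only nullable alternative, skip

No FIRST/FOLLOW conflicts found.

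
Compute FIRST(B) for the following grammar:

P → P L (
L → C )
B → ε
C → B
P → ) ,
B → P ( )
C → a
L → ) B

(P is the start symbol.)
To compute FIRST(B), examine every production with B on the left-hand side, reading each right-hand side left to right until a non-nullable symbol is reached.

FIRST sets of the other non-terminals involved (by the same procedure, iterated to a fixed point):
  FIRST(P) = { ')' }

From B → ε:
  - ε-production, so ε ∈ FIRST(B)
From B → P ( ):
  - P is a non-terminal: add FIRST(P) \ {ε} = { ')' }
    P is not nullable, so stop

Collecting: FIRST(B) = { ')', ε }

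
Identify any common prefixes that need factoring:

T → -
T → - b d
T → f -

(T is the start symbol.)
Yes, T has productions with common prefix '-'

Left-factoring is needed when two productions for the same non-terminal
share a common prefix on the right-hand side.

Productions for T:
  T → -
  T → - b d
  T → f -

Found common prefix '-' in productions for T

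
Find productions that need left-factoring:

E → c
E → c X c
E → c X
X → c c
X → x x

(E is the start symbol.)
Yes, E has productions with common prefix 'c'

Left-factoring is needed when two productions for the same non-terminal
share a common prefix on the right-hand side.

Productions for E:
  E → c
  E → c X c
  E → c X
Productions for X:
  X → c c
  X → x x

Found common prefix 'c' in productions for E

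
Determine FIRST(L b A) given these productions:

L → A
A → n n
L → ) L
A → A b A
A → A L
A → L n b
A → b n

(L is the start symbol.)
{ ')', 'b', 'n' }

FIRST sets of the non-terminals involved (from the grammar, by fixed-point iteration):
  FIRST(L) = { ')', 'b', 'n' }

To compute FIRST(L b A), process the symbols left to right:
Symbol L is a non-terminal. Add FIRST(L) \ {ε} = { ')', 'b', 'n' }
L is not nullable (ε ∉ FIRST(L)), so stop here.
FIRST(L b A) = { ')', 'b', 'n' }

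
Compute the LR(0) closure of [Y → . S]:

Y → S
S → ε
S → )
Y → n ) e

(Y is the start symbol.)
Start with: [Y → . S]
  [Y → . S] has the dot before S: add [S → .], [S → . )]
No further items can be added.

CLOSURE = { [S → . )], [S → .], [Y → . S] }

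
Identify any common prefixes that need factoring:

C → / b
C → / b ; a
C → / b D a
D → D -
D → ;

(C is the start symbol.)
Left-factoring is needed when two productions for the same non-terminal
share a common prefix on the right-hand side.

Productions for C:
  C → / b
  C → / b ; a
  C → / b D a
Productions for D:
  D → D -
  D → ;

Found common prefix '/ b' in productions for C

Answer: Yes, C has productions with common prefix '/ b'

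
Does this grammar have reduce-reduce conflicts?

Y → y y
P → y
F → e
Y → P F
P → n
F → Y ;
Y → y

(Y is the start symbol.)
A reduce-reduce conflict occurs when an LR(0) state has two complete items [A → α .] and [B → β .] — both call for a reduction, and with no lookahead the parser cannot choose between them.

Augment with Y' → Y and build the canonical LR(0) collection (I0 = CLOSURE({[Y' → . Y]}), then GOTO on every symbol after a dot until no new states appear). It has 10 states:
  I0: { [P → . n], [P → . y], [Y → . P F], [Y → . y y], [Y → . y], [Y' → . Y] }  — shift
  I1: { [F → . Y ;], [F → . e], [P → . n], [P → . y], [Y → . P F], [Y → . y y], [Y → . y], [Y → P . F] }  — shift
  I2: { [Y' → Y .] }  — accept
  I3: { [P → n .] }  — reduce
  I4: { [P → y .], [Y → y . y], [Y → y .] }  — shift, 2 reduces
  I5: { [Y → y y .] }  — reduce
  I6: { [Y → P F .] }  — reduce
  I7: { [F → Y . ;] }  — shift
  I8: { [F → e .] }  — reduce
  I9: { [F → Y ; .] }  — reduce

I4 contains complete items [P → y .], [Y → y .] — reduce-reduce conflict.

Answer: Yes — I4: [P → y .] vs [Y → y .]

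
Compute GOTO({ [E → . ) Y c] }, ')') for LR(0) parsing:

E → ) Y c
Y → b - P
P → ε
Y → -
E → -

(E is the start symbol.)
{ [E → ) . Y c], [Y → . -], [Y → . b - P] }

GOTO(I, ')') = CLOSURE({ [A → αX.β] : [A → α.Xβ] ∈ I, X = ')' })

Items with dot before ')', with the dot advanced:
  [E → . ) Y c] → [E → ) . Y c]
Closure of the advanced items:
  [E → ) . Y c] has the dot before Y: add [Y → . b - P], [Y → . -]

GOTO = { [E → ) . Y c], [Y → . -], [Y → . b - P] }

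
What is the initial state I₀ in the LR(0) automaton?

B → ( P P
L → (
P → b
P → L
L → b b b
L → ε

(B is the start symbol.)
First, augment the grammar with B' → B
I₀ = CLOSURE({ [B' → . B] }):
  [B' → . B] has the dot before B: add [B → . ( P P]
No further items can be added.

I₀ = { [B → . ( P P], [B' → . B] }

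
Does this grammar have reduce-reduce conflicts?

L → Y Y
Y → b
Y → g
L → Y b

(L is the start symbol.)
A reduce-reduce conflict occurs when an LR(0) state has two complete items [A → α .] and [B → β .] — both call for a reduction, and with no lookahead the parser cannot choose between them.

Augment with L' → L and build the canonical LR(0) collection (I0 = CLOSURE({[L' → . L]}), then GOTO on every symbol after a dot until no new states appear). It has 7 states:
  I0: { [L → . Y Y], [L → . Y b], [L' → . L], [Y → . b], [Y → . g] }  — shift
  I1: { [L' → L .] }  — accept
  I2: { [L → Y . Y], [L → Y . b], [Y → . b], [Y → . g] }  — shift
  I3: { [Y → b .] }  — reduce
  I4: { [Y → g .] }  — reduce
  I5: { [L → Y Y .] }  — reduce
  I6: { [L → Y b .], [Y → b .] }  — 2 reduces

I6 contains complete items [L → Y b .], [Y → b .] — reduce-reduce conflict.

Answer: Yes — I6: [L → Y b .] vs [Y → b .]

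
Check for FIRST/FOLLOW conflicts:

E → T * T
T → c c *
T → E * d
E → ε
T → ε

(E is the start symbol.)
Yes. E → T '*' T with FOLLOW(E) on { '*' }; T → E '*' d with FOLLOW(T) on { '*' }

Nullable non-terminals: E, T.
FIRST sets used below: FIRST(T) = { '*', 'c', ε }, FIRST(E) = { '*', 'c', ε }

E: nullable alternative(s) E → ε; FOLLOW(E) = { $, '*' }
  E → T * T: FIRST \ {ε} = { '*', 'c' } — overlaps FOLLOW(E) on { '*' }: CONFLICT
  E → ε: FIRST \ {ε} = { } — this is the only nullable alternative, skip

T: nullable alternative(s) T → ε; FOLLOW(T) = { $, '*' }
  T → c c *: FIRST \ {ε} = { 'c' } — disjoint from FOLLOW(T)
  T → E * d: FIRST \ {ε} = { '*', 'c' } — overlaps FOLLOW(T) on { '*' }: CONFLICT
  T → ε: FIRST \ {ε} = { } — this is the only nullable alternative, skip

So the grammar has 2 FIRST/FOLLOW conflicts (marked CONFLICT above).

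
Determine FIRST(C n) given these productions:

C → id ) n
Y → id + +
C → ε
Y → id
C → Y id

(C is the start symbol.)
{ 'id', 'n' }

FIRST sets of the non-terminals involved (from the grammar, by fixed-point iteration):
  FIRST(C) = { 'id', ε }

To compute FIRST(C n), process the symbols left to right:
Symbol C is a non-terminal. Add FIRST(C) \ {ε} = { 'id' }
C is nullable (ε ∈ FIRST(C)), continue to the next symbol.
Symbol n is a terminal. Add 'n' and stop.
FIRST(C n) = { 'id', 'n' }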